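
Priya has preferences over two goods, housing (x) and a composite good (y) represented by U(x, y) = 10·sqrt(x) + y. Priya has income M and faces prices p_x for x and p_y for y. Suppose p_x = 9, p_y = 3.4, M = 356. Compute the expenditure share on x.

MU_x = 5/√x, MU_y = 1. Tangency: 5/√x = p_x/p_y.
Solve: √x = 5·p_y/p_x, so x*(p_x,p_y) = (5·p_y/p_x)², and y* = (M − p_x·x*)/p_y.
Plugging in: x* = (5·3.4/9)² = 3.5679, y* = 95.2614.
Expenditure on x: 9·3.5679 = 32.1111; share = 0.0902.

share on x = 0.0902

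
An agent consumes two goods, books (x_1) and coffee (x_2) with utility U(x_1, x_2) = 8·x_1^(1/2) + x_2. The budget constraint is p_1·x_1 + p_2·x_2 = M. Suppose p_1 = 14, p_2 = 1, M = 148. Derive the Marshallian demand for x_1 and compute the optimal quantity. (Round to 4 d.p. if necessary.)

Set MRS = p_1/p_2: 4·x_1^(−1/2) = p_1/p_2.
Solve: √x_1 = 4·p_2/p_1, so x_1*(p_1,p_2) = (4·p_2/p_1)², and x_2* = (M − p_1·x_1*)/p_2.
Plugging in: x_1* = (4·1/14)² = 0.0816.

x_1* = 0.0816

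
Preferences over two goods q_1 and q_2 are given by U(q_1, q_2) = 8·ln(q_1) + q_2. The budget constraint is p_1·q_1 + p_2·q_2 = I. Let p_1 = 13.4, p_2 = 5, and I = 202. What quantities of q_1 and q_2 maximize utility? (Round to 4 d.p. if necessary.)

q_1* = 2.9851, q_2* = 32.4

Set MRS = p_1/p_2: (8/q_1)/1 = p_1/p_2.
So q_1*(p_1,p_2) = 8·p_2/p_1, independent of income; and q_2* = (I − 8·p_2)/p_2.
At the given prices: q_1* = 8·5/13.4 = 2.9851, and q_2* = 32.4.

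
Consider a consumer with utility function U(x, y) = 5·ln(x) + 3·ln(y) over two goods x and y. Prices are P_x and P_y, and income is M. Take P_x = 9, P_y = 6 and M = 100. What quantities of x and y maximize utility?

Tangency: MRS = (5/3)·y/x = P_x/P_y.
Rearranging, P_y·y = (3/5)·P_x·x. Substituting into the budget gives P_x·x·(1 + (3/5)) = M.
Demand: x*(P_x,P_y,M) = 0.625·M/P_x and y* = 0.375·M/P_y.
At P_x=9, P_y=6, M=100: x* = 0.625·100/9 = 6.9444, y* = 6.25.

x* = 6.9444, y* = 6.25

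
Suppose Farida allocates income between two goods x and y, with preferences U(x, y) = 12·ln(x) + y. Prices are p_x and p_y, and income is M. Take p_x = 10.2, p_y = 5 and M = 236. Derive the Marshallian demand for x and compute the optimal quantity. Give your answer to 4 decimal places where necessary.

x* = 5.8824

Set MRS = p_x/p_y: (12/x)/1 = p_x/p_y.
So x*(p_x,p_y) = 12·p_y/p_x, independent of income; and y* = (M − 12·p_y)/p_y.
At the given prices: x* = 12·5/10.2 = 5.8824.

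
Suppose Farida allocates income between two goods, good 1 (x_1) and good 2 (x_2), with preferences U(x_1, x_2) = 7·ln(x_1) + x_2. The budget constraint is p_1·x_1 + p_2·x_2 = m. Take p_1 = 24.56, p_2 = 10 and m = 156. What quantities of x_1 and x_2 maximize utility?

x_1* = 2.8502, x_2* = 8.6

So x_1*(p_1,p_2) = 7·p_2/p_1, independent of income; and x_2* = (m − 7·p_2)/p_2.
At the given prices: x_1* = 7·10/24.56 = 2.8502, and x_2* = 8.6.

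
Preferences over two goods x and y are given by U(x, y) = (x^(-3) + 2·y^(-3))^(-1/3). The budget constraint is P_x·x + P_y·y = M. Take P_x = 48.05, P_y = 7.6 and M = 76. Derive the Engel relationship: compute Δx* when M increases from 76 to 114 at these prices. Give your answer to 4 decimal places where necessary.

With the ratio pinned down, the budget gives x* = M/(P_x + P_y·(y/x)) and y* = (y/x)·x*.
Numerically y/x = 1.885721, so x* = 76/(48.05 + 7.6·1.885721) = 1.2183.
At M' = 114: x* = 1.8275. Change: 1.8275 − 1.2183 = 0.6092.

Δx* = 0.6092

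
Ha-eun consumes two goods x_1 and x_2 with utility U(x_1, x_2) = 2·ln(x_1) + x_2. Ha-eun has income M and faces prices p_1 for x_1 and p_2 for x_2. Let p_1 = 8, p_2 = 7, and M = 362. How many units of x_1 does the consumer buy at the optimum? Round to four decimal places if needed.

MU_x_1 = 2/x_1, MU_x_2 = 1. Tangency: 2/x_1 = p_1/p_2.
So x_1*(p_1,p_2) = 2·p_2/p_1, independent of income; and x_2* = (M − 2·p_2)/p_2.
At the given prices: x_1* = 2·7/8 = 1.75.

x_1* = 1.75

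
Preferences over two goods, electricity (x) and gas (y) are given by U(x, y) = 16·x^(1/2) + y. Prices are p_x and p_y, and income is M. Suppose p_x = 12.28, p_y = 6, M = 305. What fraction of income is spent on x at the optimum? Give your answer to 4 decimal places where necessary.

Solve: √x = 8·p_y/p_x, so x*(p_x,p_y) = (8·p_y/p_x)², and y* = (M − p_x·x*)/p_y.
Plugging in: x* = (8·6/12.28)² = 15.2787, y* = 19.563.
Expenditure on x: 12.28·15.2787 = 187.6221; share = 0.6152.

share on x = 0.6152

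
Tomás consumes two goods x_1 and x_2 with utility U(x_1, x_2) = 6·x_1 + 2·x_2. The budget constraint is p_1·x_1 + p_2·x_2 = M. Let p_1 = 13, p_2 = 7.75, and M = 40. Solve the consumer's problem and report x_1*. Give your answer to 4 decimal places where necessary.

x_1* = 3.0769

x_1 gives more utility per dollar, so spend all income on x_1: x_1* = M/p_1, x_2* = 0.
Numerically: x_1* = 3.0769, x_2* = 0.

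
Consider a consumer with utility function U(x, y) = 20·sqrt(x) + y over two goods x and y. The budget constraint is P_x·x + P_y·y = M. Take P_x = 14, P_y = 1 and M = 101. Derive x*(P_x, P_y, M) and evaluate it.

x* = 0.5102

Set MRS = P_x/P_y: 10·x^(−1/2) = P_x/P_y.
Solve: √x = 10·P_y/P_x, so x*(P_x,P_y) = (10·P_y/P_x)², and y* = (M − P_x·x*)/P_y.
Plugging in: x* = (10·1/14)² = 0.5102.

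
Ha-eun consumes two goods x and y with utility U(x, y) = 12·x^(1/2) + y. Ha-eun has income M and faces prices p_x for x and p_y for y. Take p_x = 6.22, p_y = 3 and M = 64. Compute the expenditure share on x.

share on x = 0.8139

MU_x = 6/√x, MU_y = 1. Tangency: 6/√x = p_x/p_y.
Thus x* = (6·p_y/p_x)² — independent of M — with the rest of income spent on y.
Plugging in: x* = (6·3/6.22)² = 8.3746, y* = 3.97.
Expenditure on x: 6.22·8.3746 = 52.09; share = 0.8139.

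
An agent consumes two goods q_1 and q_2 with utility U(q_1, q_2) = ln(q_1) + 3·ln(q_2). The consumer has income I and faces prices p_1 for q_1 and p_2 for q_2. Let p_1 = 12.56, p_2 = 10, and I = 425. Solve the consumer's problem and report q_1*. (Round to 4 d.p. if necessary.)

The MRS is (1/3)·q_2/q_1. Set MRS = p_1/p_2.
So p_2·q_2 = 3·p_1·q_1; combined with the budget, a share 0.25 of income goes to q_1.
Demand: q_1*(p_1,p_2,I) = 0.25·I/p_1 and q_2* = 0.75·I/p_2.
At p_1=12.56, p_2=10, I=425: q_1* = 0.25·425/12.56 = 8.4594.

q_1* = 8.4594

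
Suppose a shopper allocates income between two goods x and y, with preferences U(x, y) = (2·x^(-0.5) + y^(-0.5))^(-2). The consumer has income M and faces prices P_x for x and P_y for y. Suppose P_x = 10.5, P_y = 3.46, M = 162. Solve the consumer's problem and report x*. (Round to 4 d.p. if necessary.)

MU_x ∝ 2·x^(-1.5), MU_y ∝ y^(-1.5), so MRS = 2·(y/x)^(1.5) = P_x/P_y.
Hence y/x = ((1/2)·P_x/P_y)^(1/(1.5)), i.e. raised to the 2/3 power.
With the ratio pinned down, the budget gives x* = M/(P_x + P_y·(y/x)) and y* = (y/x)·x*.
Numerically y/x = 1.320451, so x* = 162/(10.5 + 3.46·1.320451) = 10.7507.

x* = 10.7507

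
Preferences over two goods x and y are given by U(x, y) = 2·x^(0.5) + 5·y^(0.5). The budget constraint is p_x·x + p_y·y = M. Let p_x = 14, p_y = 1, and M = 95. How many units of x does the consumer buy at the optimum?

From the CES first-order condition, (2/5)·(y/x)^(0.5) = p_x/p_y.
Solve for the ratio: y/x = [(5/2)·p_x/p_y]^(2).
Substitute y = (y/x)·x into the budget: x* = M/(p_x + p_y·(y/x)).
Numerically y/x = 1225, so x* = 95/(14 + 1·1225) = 0.0767.

x* = 0.0767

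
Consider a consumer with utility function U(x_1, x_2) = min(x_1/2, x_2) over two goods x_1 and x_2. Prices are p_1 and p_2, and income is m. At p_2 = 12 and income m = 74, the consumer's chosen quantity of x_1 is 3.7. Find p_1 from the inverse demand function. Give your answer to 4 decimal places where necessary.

With perfect complements, no substitution: consume in ratio x_1:x_2 = 2:1.
Budget: p_1·x_1 + p_2·(1/2)·x_1 = m, so (2·p_1 + p_2)·x_1 = 2·m.
Demand: x_1*(p_1,p_2,m) = 2·m/(2·p_1 + p_2), x_2* = m/(2·p_1 + p_2).
Set x_1* = 3.7 in the demand function and solve for p_1: p_1 = 14.

p_1 = 14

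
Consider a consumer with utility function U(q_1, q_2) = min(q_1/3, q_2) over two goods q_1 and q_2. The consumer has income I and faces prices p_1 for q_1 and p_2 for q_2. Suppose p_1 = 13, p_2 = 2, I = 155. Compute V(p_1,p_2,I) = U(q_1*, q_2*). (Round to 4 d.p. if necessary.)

With perfect complements, no substitution: consume in ratio q_1:q_2 = 3:1.
Budget: p_1·q_1 + p_2·(1/3)·q_1 = I, so (3·p_1 + p_2)·q_1 = 3·I.
Demand: q_1*(p_1,p_2,I) = 3·I/(3·p_1 + p_2), q_2* = I/(3·p_1 + p_2).
Here 3·13 + 2 = 41, giving q_1* = 11.3415 and q_2* = 3.7805.
Utility at the optimum: U(11.3415, 3.7805) = 3.7805.

V = 3.7805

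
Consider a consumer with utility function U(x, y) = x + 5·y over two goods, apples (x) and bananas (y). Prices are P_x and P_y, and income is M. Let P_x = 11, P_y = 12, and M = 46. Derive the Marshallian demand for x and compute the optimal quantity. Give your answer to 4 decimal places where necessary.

Linear utility — the consumer picks whichever good has higher MU/price: 1/11 = 0.0909 vs 5/12 = 0.4167.
y gives more utility per dollar, so spend all income on y: y* = M/P_y, x* = 0.
Numerically: x* = 0, y* = 3.8333.

x* = 0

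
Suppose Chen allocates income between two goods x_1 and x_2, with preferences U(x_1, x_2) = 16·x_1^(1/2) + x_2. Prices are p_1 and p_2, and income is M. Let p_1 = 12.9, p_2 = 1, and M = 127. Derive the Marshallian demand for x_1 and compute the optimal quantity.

x_1* = 0.3846

Utility is quasi-linear in x_2; the FOC for x_1 is 8/√x_1 = p_1/p_2.
Thus x_1* = (8·p_2/p_1)² — independent of M — with the rest of income spent on x_2.
Plugging in: x_1* = (8·1/12.9)² = 0.3846.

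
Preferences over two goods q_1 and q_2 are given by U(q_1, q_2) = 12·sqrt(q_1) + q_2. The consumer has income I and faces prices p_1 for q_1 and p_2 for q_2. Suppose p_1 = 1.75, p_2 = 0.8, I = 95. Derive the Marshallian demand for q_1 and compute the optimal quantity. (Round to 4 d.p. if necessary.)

q_1* = 7.5233

Set MRS = p_1/p_2: 6·q_1^(−1/2) = p_1/p_2.
Thus q_1* = (6·p_2/p_1)² — independent of I — with the rest of income spent on q_2.
Plugging in: q_1* = (6·0.8/1.75)² = 7.5233.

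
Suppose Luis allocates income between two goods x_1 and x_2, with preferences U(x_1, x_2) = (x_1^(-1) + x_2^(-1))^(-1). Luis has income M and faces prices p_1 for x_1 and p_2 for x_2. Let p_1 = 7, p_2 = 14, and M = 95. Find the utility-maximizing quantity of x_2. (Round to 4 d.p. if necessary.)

x_2* = 3.975

MU_x_1 ∝ x_1^(-2), MU_x_2 ∝ x_2^(-2), so MRS = (x_2/x_1)^(2) = p_1/p_2.
Hence x_2/x_1 = (p_1/p_2)^(1/(2)), i.e. raised to the 0.5 power.
With the ratio pinned down, the budget gives x_1* = M/(p_1 + p_2·(x_2/x_1)) and x_2* = (x_2/x_1)·x_1*.
Numerically x_2/x_1 = 0.707107, so x_1* = 95/(7 + 14·0.707107) = 5.6215 and x_2* = 0.707107·5.6215 = 3.975.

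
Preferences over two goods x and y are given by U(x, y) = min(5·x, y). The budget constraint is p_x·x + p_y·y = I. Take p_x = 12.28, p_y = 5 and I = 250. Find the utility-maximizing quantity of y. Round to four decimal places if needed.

y* = 33.53

With perfect complements, no substitution: consume in ratio x:y = 1:5.
Budget: p_x·x + p_y·5·x = I, so (p_x + 5·p_y)·x = I.
Demand: x*(p_x,p_y,I) = I/(p_x + 5·p_y), y* = 5·I/(p_x + 5·p_y).
Here 12.28 + 5·5 = 37.28, giving y* = 33.53.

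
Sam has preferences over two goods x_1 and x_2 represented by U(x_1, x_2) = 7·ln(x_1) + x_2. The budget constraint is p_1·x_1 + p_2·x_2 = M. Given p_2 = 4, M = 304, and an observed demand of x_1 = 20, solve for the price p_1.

p_1 = 1.4

MU_x_1 = 7/x_1, MU_x_2 = 1. Tangency: 7/x_1 = p_1/p_2.
So x_1*(p_1,p_2) = 7·p_2/p_1, independent of income; and x_2* = (M − 7·p_2)/p_2.
Set x_1* = 20 in the demand function and solve for p_1: p_1 = 1.4.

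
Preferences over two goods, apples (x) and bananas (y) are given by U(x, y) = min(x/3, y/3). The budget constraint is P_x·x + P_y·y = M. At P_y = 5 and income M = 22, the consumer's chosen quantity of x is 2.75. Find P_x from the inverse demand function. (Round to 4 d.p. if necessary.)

Leontief preferences: the optimum is at the kink where x/3 = y/3, i.e. y = x.
Budget: P_x·x + P_y·x = M, so (3·P_x + 3·P_y)·x = 3·M.
Demand: x*(P_x,P_y,M) = 3·M/(3·P_x + 3·P_y), y* = 3·M/(3·P_x + 3·P_y).
Set x* = 2.75 in the demand function and solve for P_x: P_x = 3.

P_x = 3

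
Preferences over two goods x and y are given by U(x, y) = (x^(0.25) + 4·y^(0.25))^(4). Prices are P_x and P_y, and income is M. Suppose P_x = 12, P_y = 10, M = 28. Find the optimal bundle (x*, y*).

MU_x ∝ x^(-0.75), MU_y ∝ 4·y^(-0.75), so MRS = (1/4)·(y/x)^(0.75) = P_x/P_y.
Hence y/x = (4·P_x/P_y)^(1/(0.75)), i.e. raised to the 4/3 power.
With the ratio pinned down, the budget gives x* = M/(P_x + P_y·(y/x)) and y* = (y/x)·x*.
Numerically y/x = 8.096954, so x* = 28/(12 + 10·8.096954) = 0.3012 and y* = 8.096954·0.3012 = 2.4386.

x* = 0.3012, y* = 2.4386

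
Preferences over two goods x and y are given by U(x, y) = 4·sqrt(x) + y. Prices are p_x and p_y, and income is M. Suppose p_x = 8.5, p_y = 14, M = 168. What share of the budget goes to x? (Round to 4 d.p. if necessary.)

Utility is quasi-linear in y; the FOC for x is 2/√x = p_x/p_y.
Solve: √x = 2·p_y/p_x, so x*(p_x,p_y) = (2·p_y/p_x)², and y* = (M − p_x·x*)/p_y.
Plugging in: x* = (2·14/8.5)² = 10.8512, y* = 5.4118.
Expenditure on x: 8.5·10.8512 = 92.2353; share = 0.549.

share on x = 0.549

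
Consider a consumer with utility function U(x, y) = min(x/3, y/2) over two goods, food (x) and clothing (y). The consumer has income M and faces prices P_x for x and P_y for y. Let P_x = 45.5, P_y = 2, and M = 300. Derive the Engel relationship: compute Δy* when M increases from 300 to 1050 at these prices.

Leontief preferences: the optimum is at the kink where x/3 = y/2, i.e. y = (2/3)·x.
Budget: P_x·x + P_y·(2/3)·x = M, so (3·P_x + 2·P_y)·x = 3·M.
Demand: x*(P_x,P_y,M) = 3·M/(3·P_x + 2·P_y), y* = 2·M/(3·P_x + 2·P_y).
Here 3·45.5 + 2·2 = 140.5, giving y* = 4.2705.
At M' = 1050: y* = 14.9466. Change: 14.9466 − 4.2705 = 10.6762.

Δy* = 10.6762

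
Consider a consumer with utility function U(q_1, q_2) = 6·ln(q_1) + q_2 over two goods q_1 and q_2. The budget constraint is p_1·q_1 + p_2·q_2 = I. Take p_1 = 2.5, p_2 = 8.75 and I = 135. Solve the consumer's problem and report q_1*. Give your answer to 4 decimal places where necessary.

q_1* = 21

Set MRS = p_1/p_2: (6/q_1)/1 = p_1/p_2.
So q_1*(p_1,p_2) = 6·p_2/p_1, independent of income; and q_2* = (I − 6·p_2)/p_2.
At the given prices: q_1* = 6·8.75/2.5 = 21.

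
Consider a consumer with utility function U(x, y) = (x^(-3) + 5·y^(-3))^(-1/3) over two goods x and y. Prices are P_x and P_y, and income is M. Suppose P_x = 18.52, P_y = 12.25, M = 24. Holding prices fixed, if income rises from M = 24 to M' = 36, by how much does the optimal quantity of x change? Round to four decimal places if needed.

MRS = MU_x/MU_y = (1/5)·(y/x)^(4). Set equal to P_x/P_y.
Solve for the ratio: y/x = [5·P_x/P_y]^(0.25).
Substitute y = (y/x)·x into the budget: x* = M/(P_x + P_y·(y/x)).
Numerically y/x = 1.658131, so x* = 24/(18.52 + 12.25·1.658131) = 0.618.
At M' = 36: x* = 0.9271. Change: 0.9271 − 0.618 = 0.309.

Δx* = 0.309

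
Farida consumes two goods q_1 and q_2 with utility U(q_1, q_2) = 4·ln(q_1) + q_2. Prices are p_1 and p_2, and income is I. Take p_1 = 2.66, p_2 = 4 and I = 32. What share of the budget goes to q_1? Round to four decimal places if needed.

share on q_1 = 0.5

Set MRS = p_1/p_2: (4/q_1)/1 = p_1/p_2.
So q_1*(p_1,p_2) = 4·p_2/p_1, independent of income; and q_2* = (I − 4·p_2)/p_2.
At the given prices: q_1* = 4·4/2.66 = 6.015, and q_2* = 4.
Expenditure on q_1: 2.66·6.015 = 16; share = 0.5.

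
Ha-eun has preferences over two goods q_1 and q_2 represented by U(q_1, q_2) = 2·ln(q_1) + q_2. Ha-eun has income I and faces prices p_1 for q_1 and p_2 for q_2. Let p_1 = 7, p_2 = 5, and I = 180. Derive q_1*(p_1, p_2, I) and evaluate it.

Set MRS = p_1/p_2: (2/q_1)/1 = p_1/p_2.
So q_1*(p_1,p_2) = 2·p_2/p_1, independent of income; and q_2* = (I − 2·p_2)/p_2.
At the given prices: q_1* = 2·5/7 = 1.4286.

q_1* = 1.4286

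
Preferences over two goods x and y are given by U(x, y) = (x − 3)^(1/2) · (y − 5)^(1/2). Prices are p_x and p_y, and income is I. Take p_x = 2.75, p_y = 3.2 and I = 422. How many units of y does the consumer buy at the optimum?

Discretionary income = 422 − 3·2.75 − 5·3.2 = 397.75; y* = 5 + 0.5·397.75/3.2 = 67.1484.

y* = 67.1484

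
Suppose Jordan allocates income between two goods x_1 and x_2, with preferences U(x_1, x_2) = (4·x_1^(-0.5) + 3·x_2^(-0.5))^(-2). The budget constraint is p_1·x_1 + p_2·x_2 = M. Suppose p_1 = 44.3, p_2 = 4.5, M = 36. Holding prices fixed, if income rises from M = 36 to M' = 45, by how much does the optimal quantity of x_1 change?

MU_x_1 ∝ 4·x_1^(-1.5), MU_x_2 ∝ 3·x_2^(-1.5), so MRS = (4/3)·(x_2/x_1)^(1.5) = p_1/p_2.
Hence x_2/x_1 = ((3/4)·p_1/p_2)^(1/(1.5)), i.e. raised to the 2/3 power.
Substitute x_2 = (x_2/x_1)·x_1 into the budget: x_1* = M/(p_1 + p_2·(x_2/x_1)).
Numerically x_2/x_1 = 3.791709, so x_1* = 36/(44.3 + 4.5·3.791709) = 0.5867.
At M' = 45: x_1* = 0.7333. Change: 0.7333 − 0.5867 = 0.1467.

Δx_1* = 0.1467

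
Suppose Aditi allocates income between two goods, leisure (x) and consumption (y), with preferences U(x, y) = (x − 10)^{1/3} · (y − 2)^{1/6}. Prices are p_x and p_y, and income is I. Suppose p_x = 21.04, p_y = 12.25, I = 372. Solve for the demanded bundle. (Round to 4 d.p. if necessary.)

x* = 14.3441, y* = 5.7306

Let x' = x−10, y' = y−2. MRS = 2·y'/x' = p_x/p_y.
Substituting into the budget: x* = 10 + 2/3·(I − 10·p_x − 2·p_y)/p_x, and y* = 2 + 1/3·(…)/p_y.
Discretionary income = 372 − 10·21.04 − 2·12.25 = 137.1; x* = 10 + 2/3·137.1/21.04 = 14.3441; y* = 2 + 1/3·137.1/12.25 = 5.7306.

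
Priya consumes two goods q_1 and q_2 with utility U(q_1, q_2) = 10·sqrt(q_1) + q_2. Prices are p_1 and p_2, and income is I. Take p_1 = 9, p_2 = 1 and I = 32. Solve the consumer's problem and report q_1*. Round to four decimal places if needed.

MU_q_1 = 5/√q_1, MU_q_2 = 1. Tangency: 5/√q_1 = p_1/p_2.
Thus q_1* = (5·p_2/p_1)² — independent of I — with the rest of income spent on q_2.
Plugging in: q_1* = (5·1/9)² = 0.3086.

q_1* = 0.3086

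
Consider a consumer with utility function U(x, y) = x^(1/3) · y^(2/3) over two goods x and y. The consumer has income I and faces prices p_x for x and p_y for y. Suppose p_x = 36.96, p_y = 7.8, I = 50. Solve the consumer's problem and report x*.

x* = 0.4509

MU_x/MU_y = (1/3·y)/(2/3·x); tangency sets this equal to p_x/p_y.
So 1/3·p_y·y = 2/3·p_x·x; combined with the budget, a share 1/3 of income goes to x.
Demand: x*(p_x,p_y,I) = 1/3·I/p_x and y* = 2/3·I/p_y.
At p_x=36.96, p_y=7.8, I=50: x* = 1/3·50/36.96 = 0.4509.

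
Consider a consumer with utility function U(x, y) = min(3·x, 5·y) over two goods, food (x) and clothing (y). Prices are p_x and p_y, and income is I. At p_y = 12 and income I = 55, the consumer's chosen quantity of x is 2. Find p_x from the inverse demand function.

With perfect complements, no substitution: consume in ratio x:y = 5:3.
Budget: p_x·x + p_y·(3/5)·x = I, so (5·p_x + 3·p_y)·x = 5·I.
Demand: x*(p_x,p_y,I) = 5·I/(5·p_x + 3·p_y), y* = 3·I/(5·p_x + 3·p_y).
Set x* = 2 in the demand function and solve for p_x: p_x = 20.3.

p_x = 20.3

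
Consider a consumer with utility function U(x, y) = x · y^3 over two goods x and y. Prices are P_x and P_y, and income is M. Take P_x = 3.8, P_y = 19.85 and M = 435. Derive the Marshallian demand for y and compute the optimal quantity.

Tangency: MRS = (1/3)·y/x = P_x/P_y.
So P_y·y = 3·P_x·x; combined with the budget, a share 0.25 of income goes to x.
Demand: x*(P_x,P_y,M) = 0.25·M/P_x and y* = 0.75·M/P_y.
At P_x=3.8, P_y=19.85, M=435: y* = 0.75·435/19.85 = 16.4358.

y* = 16.4358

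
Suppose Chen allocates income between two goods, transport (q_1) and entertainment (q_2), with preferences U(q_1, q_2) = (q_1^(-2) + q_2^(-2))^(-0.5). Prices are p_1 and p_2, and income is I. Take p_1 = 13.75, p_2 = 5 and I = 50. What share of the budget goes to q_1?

With the ratio pinned down, the budget gives q_1* = I/(p_1 + p_2·(q_2/q_1)) and q_2* = (q_2/q_1)·q_1*.
Numerically q_2/q_1 = 1.40102, so q_1* = 50/(13.75 + 5·1.40102) = 2.409 and q_2* = 1.40102·2.409 = 3.3751.
Expenditure on q_1: 13.75·2.409 = 33.1244; share = 0.6625.

share on q_1 = 0.6625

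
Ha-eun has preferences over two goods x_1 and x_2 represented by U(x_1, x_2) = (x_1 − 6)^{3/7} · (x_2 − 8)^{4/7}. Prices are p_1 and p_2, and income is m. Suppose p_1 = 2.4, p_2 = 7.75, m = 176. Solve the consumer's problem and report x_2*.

x_2* = 15.3438

Substituting into the budget: x_1* = 6 + 3/7·(m − 6·p_1 − 8·p_2)/p_1, and x_2* = 8 + 4/7·(…)/p_2.
Discretionary income = 176 − 6·2.4 − 8·7.75 = 99.6; x_2* = 8 + 4/7·99.6/7.75 = 15.3438.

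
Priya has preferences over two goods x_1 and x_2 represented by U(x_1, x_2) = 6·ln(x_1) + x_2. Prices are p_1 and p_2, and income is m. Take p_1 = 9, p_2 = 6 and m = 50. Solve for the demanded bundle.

x_1* = 4, x_2* = 2.3333

So x_1*(p_1,p_2) = 6·p_2/p_1, independent of income; and x_2* = (m − 6·p_2)/p_2.
At the given prices: x_1* = 6·6/9 = 4, and x_2* = 2.3333.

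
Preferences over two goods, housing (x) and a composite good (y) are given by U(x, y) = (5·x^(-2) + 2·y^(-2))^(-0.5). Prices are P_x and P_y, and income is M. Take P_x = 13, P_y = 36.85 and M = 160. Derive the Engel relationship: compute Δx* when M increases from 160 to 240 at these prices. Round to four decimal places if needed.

MU_x ∝ 5·x^(-3), MU_y ∝ 2·y^(-3), so MRS = (5/2)·(y/x)^(3) = P_x/P_y.
Solve for the ratio: y/x = [(2/5)·P_x/P_y]^(1/3).
Substitute y = (y/x)·x into the budget: x* = M/(P_x + P_y·(y/x)).
Numerically y/x = 0.520621, so x* = 160/(13 + 36.85·0.520621) = 4.9713.
At M' = 240: x* = 7.4569. Change: 7.4569 − 4.9713 = 2.4856.

Δx* = 2.4856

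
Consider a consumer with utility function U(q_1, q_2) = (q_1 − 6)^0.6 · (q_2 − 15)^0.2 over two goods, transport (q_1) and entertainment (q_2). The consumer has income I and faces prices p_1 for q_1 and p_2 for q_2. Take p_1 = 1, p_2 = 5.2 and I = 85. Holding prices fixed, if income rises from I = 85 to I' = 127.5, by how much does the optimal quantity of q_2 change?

Δq_2* = 2.0433

Let q_1' = q_1−6, q_2' = q_2−15. MRS = 3·q_2'/q_1' = p_1/p_2.
After buying the subsistence bundle (6, 15), a share 0.75 of the remaining income goes to q_1: q_1* = 6 + 0.75·(I − 6p_1 − 15p_2)/p_1.
Discretionary income = 85 − 6·1 − 15·5.2 = 1; q_2* = 15 + 0.25·1/5.2 = 15.0481.
At I' = 127.5: q_2* = 17.0913. Change: 17.0913 − 15.0481 = 2.0433.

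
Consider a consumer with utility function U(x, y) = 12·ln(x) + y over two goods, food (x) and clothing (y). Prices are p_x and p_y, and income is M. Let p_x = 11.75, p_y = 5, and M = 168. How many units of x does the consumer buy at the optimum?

MU_x = 12/x, MU_y = 1. Tangency: 12/x = p_x/p_y.
So x*(p_x,p_y) = 12·p_y/p_x, independent of income; and y* = (M − 12·p_y)/p_y.
At the given prices: x* = 12·5/11.75 = 5.1064.

x* = 5.1064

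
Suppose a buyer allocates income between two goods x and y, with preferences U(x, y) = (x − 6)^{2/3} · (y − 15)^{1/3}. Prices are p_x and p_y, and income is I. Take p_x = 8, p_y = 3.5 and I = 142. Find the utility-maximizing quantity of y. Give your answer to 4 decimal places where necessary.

Substituting into the budget: x* = 6 + 2/3·(I − 6·p_x − 15·p_y)/p_x, and y* = 15 + 1/3·(…)/p_y.
Discretionary income = 142 − 6·8 − 15·3.5 = 41.5; y* = 15 + 1/3·41.5/3.5 = 18.9524.

y* = 18.9524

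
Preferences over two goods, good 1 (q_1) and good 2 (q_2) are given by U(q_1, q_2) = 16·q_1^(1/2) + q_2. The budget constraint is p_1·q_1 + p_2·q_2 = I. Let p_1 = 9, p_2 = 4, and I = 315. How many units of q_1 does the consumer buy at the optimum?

q_1* = 12.642

Utility is quasi-linear in q_2; the FOC for q_1 is 8/√q_1 = p_1/p_2.
Solve: √q_1 = 8·p_2/p_1, so q_1*(p_1,p_2) = (8·p_2/p_1)², and q_2* = (I − p_1·q_1*)/p_2.
Plugging in: q_1* = (8·4/9)² = 12.642.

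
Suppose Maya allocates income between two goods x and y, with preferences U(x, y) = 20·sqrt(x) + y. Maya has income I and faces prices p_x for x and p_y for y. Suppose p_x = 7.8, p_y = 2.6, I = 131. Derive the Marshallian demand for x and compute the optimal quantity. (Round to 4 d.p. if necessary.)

x* = 11.1111

Plugging in: x* = (10·2.6/7.8)² = 11.1111.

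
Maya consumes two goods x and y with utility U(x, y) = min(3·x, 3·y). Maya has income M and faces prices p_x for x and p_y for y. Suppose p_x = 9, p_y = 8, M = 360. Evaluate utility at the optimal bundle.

Leontief preferences: the optimum is at the kink where x/3 = y/3, i.e. y = x.
Budget: p_x·x + p_y·x = M, so (3·p_x + 3·p_y)·x = 3·M.
Demand: x*(p_x,p_y,M) = 3·M/(3·p_x + 3·p_y), y* = 3·M/(3·p_x + 3·p_y).
Here 3·9 + 3·8 = 51, giving x* = 21.1765 and y* = 21.1765.
Utility at the optimum: U(21.1765, 21.1765) = 63.5294.

V = 63.5294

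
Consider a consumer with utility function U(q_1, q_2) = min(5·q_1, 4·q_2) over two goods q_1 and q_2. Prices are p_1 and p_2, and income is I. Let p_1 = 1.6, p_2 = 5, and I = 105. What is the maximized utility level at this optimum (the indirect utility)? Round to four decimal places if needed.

V = 66.879

With perfect complements, no substitution: consume in ratio q_1:q_2 = 4:5.
Budget: p_1·q_1 + p_2·(5/4)·q_1 = I, so (4·p_1 + 5·p_2)·q_1 = 4·I.
Demand: q_1*(p_1,p_2,I) = 4·I/(4·p_1 + 5·p_2), q_2* = 5·I/(4·p_1 + 5·p_2).
Here 4·1.6 + 5·5 = 31.4, giving q_1* = 13.3758 and q_2* = 16.7197.
Utility at the optimum: U(13.3758, 16.7197) = 66.879.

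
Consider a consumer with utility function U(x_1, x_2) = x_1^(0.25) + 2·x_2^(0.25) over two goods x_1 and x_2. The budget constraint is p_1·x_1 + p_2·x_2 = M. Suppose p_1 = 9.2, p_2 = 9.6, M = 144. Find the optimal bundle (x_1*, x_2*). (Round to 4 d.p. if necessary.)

x_1* = 4.4921, x_2* = 10.695

MRS = MU_x_1/MU_x_2 = (1/2)·(x_2/x_1)^(0.75). Set equal to p_1/p_2.
Hence x_2/x_1 = (2·p_1/p_2)^(1/(0.75)), i.e. raised to the 4/3 power.
With the ratio pinned down, the budget gives x_1* = M/(p_1 + p_2·(x_2/x_1)) and x_2* = (x_2/x_1)·x_1*.
Numerically x_2/x_1 = 2.380832, so x_1* = 144/(9.2 + 9.6·2.380832) = 4.4921 and x_2* = 2.380832·4.4921 = 10.695.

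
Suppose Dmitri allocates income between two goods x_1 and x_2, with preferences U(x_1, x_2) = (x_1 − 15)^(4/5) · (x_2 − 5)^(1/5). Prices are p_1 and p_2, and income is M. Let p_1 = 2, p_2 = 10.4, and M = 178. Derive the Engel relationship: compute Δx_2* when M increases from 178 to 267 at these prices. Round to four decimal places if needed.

Discretionary income = 178 − 15·2 − 5·10.4 = 96; x_2* = 5 + 0.2·96/10.4 = 6.8462.
At M' = 267: x_2* = 8.5577. Change: 8.5577 − 6.8462 = 1.7115.

Δx_2* = 1.7115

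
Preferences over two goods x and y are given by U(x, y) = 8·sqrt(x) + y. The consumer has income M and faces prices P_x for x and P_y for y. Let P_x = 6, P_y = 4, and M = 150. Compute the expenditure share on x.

share on x = 0.2844

MU_x = 4/√x, MU_y = 1. Tangency: 4/√x = P_x/P_y.
Thus x* = (4·P_y/P_x)² — independent of M — with the rest of income spent on y.
Plugging in: x* = (4·4/6)² = 7.1111, y* = 26.8333.
Expenditure on x: 6·7.1111 = 42.6667; share = 0.2844.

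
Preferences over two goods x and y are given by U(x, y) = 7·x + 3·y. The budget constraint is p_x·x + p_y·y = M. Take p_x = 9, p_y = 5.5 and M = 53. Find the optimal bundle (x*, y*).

x* = 5.8889, y* = 0

Perfect substitutes: compare marginal utility per dollar. 7/p_x vs 3/p_y → 0.7778 vs 0.5455.
x gives more utility per dollar, so spend all income on x: x* = M/p_x, y* = 0.
Numerically: x* = 5.8889, y* = 0.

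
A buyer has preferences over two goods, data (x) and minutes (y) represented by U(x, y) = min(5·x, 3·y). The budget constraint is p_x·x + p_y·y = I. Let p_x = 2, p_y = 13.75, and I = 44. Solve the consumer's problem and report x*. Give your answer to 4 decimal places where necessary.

x* = 1.7659

Demand: x*(p_x,p_y,I) = 3·I/(3·p_x + 5·p_y), y* = 5·I/(3·p_x + 5·p_y).
Here 3·2 + 5·13.75 = 74.75, giving x* = 1.7659.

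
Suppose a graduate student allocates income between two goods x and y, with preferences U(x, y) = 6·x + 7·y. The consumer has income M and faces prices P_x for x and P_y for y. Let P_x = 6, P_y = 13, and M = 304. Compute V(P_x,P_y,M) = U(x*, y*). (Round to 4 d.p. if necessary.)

V = 304

Linear utility — the consumer picks whichever good has higher MU/price: 6/6 = 1 vs 7/13 = 0.5385.
x gives more utility per dollar, so spend all income on x: x* = M/P_x, y* = 0.
Numerically: x* = 50.6667, y* = 0.
Utility at the optimum: U(50.6667, 0) = 304.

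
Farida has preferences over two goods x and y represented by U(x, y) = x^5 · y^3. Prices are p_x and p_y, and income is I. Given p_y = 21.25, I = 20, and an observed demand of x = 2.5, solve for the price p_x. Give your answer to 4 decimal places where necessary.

p_x = 5

Tangency: MRS = (5/3)·y/x = p_x/p_y.
So 5·p_y·y = 3·p_x·x; combined with the budget, a share 0.625 of income goes to x.
Demand: x*(p_x,p_y,I) = 0.625·I/p_x and y* = 0.375·I/p_y.
Set x* = 2.5 in the demand function and solve for p_x: p_x = 5.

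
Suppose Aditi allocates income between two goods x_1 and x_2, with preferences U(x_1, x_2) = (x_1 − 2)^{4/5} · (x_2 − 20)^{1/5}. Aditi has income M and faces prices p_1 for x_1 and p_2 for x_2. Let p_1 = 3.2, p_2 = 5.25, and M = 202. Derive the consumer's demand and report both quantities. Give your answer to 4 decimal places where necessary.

Let x_1' = x_1−2, x_2' = x_2−20. MRS = 4·x_2'/x_1' = p_1/p_2.
After buying the subsistence bundle (2, 20), a share 0.8 of the remaining income goes to x_1: x_1* = 2 + 0.8·(M − 2p_1 − 20p_2)/p_1.
Discretionary income = 202 − 2·3.2 − 20·5.25 = 90.6; x_1* = 2 + 0.8·90.6/3.2 = 24.65; x_2* = 20 + 0.2·90.6/5.25 = 23.4514.

x_1* = 24.65, x_2* = 23.4514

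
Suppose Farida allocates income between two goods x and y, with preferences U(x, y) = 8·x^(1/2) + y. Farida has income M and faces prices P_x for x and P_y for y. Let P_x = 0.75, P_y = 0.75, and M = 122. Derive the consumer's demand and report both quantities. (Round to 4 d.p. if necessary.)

x* = 16, y* = 146.6667

Utility is quasi-linear in y; the FOC for x is 4/√x = P_x/P_y.
Solve: √x = 4·P_y/P_x, so x*(P_x,P_y) = (4·P_y/P_x)², and y* = (M − P_x·x*)/P_y.
Plugging in: x* = (4·0.75/0.75)² = 16, y* = 146.6667.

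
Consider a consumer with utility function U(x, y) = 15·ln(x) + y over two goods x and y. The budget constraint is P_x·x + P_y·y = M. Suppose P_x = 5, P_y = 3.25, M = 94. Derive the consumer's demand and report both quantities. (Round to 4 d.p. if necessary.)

MU_x = 15/x, MU_y = 1. Tangency: 15/x = P_x/P_y.
So x*(P_x,P_y) = 15·P_y/P_x, independent of income; and y* = (M − 15·P_y)/P_y.
At the given prices: x* = 15·3.25/5 = 9.75, and y* = 13.9231.

x* = 9.75, y* = 13.9231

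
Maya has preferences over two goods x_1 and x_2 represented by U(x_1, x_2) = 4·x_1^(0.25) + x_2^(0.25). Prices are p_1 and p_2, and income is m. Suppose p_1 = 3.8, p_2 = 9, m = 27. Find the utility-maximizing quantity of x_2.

x_2* = 0.317

From the CES first-order condition, 4·(x_2/x_1)^(0.75) = p_1/p_2.
Hence x_2/x_1 = ((1/4)·p_1/p_2)^(1/(0.75)), i.e. raised to the 4/3 power.
With the ratio pinned down, the budget gives x_1* = m/(p_1 + p_2·(x_2/x_1)) and x_2* = (x_2/x_1)·x_1*.
Numerically x_2/x_1 = 0.049886, so x_1* = 27/(3.8 + 9·0.049886) = 6.3545 and x_2* = 0.049886·6.3545 = 0.317.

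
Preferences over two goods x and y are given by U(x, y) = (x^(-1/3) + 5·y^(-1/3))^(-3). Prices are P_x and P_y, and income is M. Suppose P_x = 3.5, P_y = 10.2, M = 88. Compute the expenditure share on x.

share on x = 0.1863

From the CES first-order condition, (1/5)·(y/x)^(4/3) = P_x/P_y.
Hence y/x = (5·P_x/P_y)^(1/(4/3)), i.e. raised to the 0.75 power.
Substitute y = (y/x)·x into the budget: x* = M/(P_x + P_y·(y/x)).
Numerically y/x = 1.499092, so x* = 88/(3.5 + 10.2·1.499092) = 4.6832 and y* = 1.499092·4.6832 = 7.0205.
Expenditure on x: 3.5·4.6832 = 16.391; share = 0.1863.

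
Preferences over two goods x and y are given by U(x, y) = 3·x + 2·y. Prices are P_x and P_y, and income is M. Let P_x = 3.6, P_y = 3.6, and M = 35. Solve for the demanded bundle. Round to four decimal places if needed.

x* = 9.7222, y* = 0

Perfect substitutes: compare marginal utility per dollar. 3/P_x vs 2/P_y → 0.8333 vs 0.5556.
x gives more utility per dollar, so spend all income on x: x* = M/P_x, y* = 0.
Numerically: x* = 9.7222, y* = 0.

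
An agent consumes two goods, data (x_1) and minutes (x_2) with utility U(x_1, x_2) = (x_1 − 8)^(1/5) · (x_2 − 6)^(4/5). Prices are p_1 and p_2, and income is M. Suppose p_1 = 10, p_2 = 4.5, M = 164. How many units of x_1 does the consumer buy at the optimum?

This is Cobb-Douglas in (x_1−8, x_2−6): tangency gives 0.2·p_2·(x_2−6) = 0.8·p_1·(x_1−8).
Substituting into the budget: x_1* = 8 + 0.2·(M − 8·p_1 − 6·p_2)/p_1, and x_2* = 6 + 0.8·(…)/p_2.
Discretionary income = 164 − 8·10 − 6·4.5 = 57; x_1* = 8 + 0.2·57/10 = 9.14.

x_1* = 9.14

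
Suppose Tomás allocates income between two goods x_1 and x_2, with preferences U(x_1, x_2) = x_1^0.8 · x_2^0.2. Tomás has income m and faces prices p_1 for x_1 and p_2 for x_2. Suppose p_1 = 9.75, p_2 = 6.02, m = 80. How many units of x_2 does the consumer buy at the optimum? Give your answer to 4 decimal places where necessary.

x_2* = 2.6578

Tangency: MRS = 4·x_2/x_1 = p_1/p_2.
Rearranging, p_2·x_2 = (1/4)·p_1·x_1. Substituting into the budget gives p_1·x_1·(1 + (1/4)) = m.
Demand: x_1*(p_1,p_2,m) = 0.8·m/p_1 and x_2* = 0.2·m/p_2.
At p_1=9.75, p_2=6.02, m=80: x_2* = 0.2·80/6.02 = 2.6578.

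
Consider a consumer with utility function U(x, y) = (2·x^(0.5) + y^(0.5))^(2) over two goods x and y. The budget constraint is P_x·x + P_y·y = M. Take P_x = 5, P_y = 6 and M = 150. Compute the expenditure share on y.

Numerically y/x = 0.173611, so x* = 150/(5 + 6·0.173611) = 24.8276 and y* = 0.173611·24.8276 = 4.3103.
Expenditure on y: 6·4.3103 = 25.8621; share = 0.1724.

share on y = 0.1724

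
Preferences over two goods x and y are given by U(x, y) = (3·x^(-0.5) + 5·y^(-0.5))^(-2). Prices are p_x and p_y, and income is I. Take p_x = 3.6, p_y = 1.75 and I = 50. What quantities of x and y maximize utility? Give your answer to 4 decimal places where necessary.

With the ratio pinned down, the budget gives x* = I/(p_x + p_y·(y/x)) and y* = (y/x)·x*.
Numerically y/x = 2.273747, so x* = 50/(3.6 + 1.75·2.273747) = 6.5971 and y* = 2.273747·6.5971 = 15.0002.

x* = 6.5971, y* = 15.0002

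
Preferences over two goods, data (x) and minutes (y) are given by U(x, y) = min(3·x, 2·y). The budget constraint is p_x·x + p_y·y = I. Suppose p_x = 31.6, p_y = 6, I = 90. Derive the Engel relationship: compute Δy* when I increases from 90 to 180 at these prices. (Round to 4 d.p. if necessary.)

Δy* = 3.3251

Leontief preferences: the optimum is at the kink where x/2 = y/3, i.e. y = (3/2)·x.
Budget: p_x·x + p_y·(3/2)·x = I, so (2·p_x + 3·p_y)·x = 2·I.
Demand: x*(p_x,p_y,I) = 2·I/(2·p_x + 3·p_y), y* = 3·I/(2·p_x + 3·p_y).
Here 2·31.6 + 3·6 = 81.2, giving y* = 3.3251.
At I' = 180: y* = 6.6502. Change: 6.6502 − 3.3251 = 3.3251.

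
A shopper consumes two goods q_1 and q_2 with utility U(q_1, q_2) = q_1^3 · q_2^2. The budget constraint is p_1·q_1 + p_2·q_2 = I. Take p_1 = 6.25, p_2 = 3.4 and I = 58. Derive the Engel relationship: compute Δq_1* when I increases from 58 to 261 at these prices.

Δq_1* = 19.488

At p_1=6.25, p_2=3.4, I=58: q_1* = 0.6·58/6.25 = 5.568.
At I' = 261: q_1* = 25.056. Change: 25.056 − 5.568 = 19.488.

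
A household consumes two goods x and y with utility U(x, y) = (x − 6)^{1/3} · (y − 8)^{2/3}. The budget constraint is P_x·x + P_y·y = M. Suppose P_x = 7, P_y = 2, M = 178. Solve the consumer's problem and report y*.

Let x' = x−6, y' = y−8. MRS = (1/2)·y'/x' = P_x/P_y.
Substituting into the budget: x* = 6 + 1/3·(M − 6·P_x − 8·P_y)/P_x, and y* = 8 + 2/3·(…)/P_y.
Discretionary income = 178 − 6·7 − 8·2 = 120; y* = 8 + 2/3·120/2 = 48.

y* = 48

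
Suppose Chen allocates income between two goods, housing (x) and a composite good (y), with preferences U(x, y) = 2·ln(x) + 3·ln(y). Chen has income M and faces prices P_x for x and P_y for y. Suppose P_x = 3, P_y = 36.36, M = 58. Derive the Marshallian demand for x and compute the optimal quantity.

MU_x/MU_y = (2·y)/(3·x); tangency sets this equal to P_x/P_y.
So 2·P_y·y = 3·P_x·x; combined with the budget, a share 0.4 of income goes to x.
Demand: x*(P_x,P_y,M) = 0.4·M/P_x and y* = 0.6·M/P_y.
At P_x=3, P_y=36.36, M=58: x* = 0.4·58/3 = 7.7333.

x* = 7.7333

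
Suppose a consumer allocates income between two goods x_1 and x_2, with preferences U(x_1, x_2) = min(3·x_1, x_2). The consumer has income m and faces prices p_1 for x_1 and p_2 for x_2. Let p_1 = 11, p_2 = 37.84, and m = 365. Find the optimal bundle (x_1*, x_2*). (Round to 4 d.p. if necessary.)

x_1* = 2.9313, x_2* = 8.7938

With perfect complements, no substitution: consume in ratio x_1:x_2 = 1:3.
Budget: p_1·x_1 + p_2·3·x_1 = m, so (p_1 + 3·p_2)·x_1 = m.
Demand: x_1*(p_1,p_2,m) = m/(p_1 + 3·p_2), x_2* = 3·m/(p_1 + 3·p_2).
Here 11 + 3·37.84 = 124.52, giving x_1* = 2.9313 and x_2* = 8.7938.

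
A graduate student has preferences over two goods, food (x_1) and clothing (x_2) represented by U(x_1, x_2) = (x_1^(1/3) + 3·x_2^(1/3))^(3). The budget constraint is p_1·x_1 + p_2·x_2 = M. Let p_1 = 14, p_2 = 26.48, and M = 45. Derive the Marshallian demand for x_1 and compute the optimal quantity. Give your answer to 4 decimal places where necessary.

x_1* = 0.6727

From the CES first-order condition, (1/3)·(x_2/x_1)^(2/3) = p_1/p_2.
Hence x_2/x_1 = (3·p_1/p_2)^(1/(2/3)), i.e. raised to the 1.5 power.
With the ratio pinned down, the budget gives x_1* = M/(p_1 + p_2·(x_2/x_1)) and x_2* = (x_2/x_1)·x_1*.
Numerically x_2/x_1 = 1.997547, so x_1* = 45/(14 + 26.48·1.997547) = 0.6727.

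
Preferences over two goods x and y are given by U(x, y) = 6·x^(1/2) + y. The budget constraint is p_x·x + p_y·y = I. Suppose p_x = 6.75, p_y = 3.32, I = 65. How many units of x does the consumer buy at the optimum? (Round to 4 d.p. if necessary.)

x* = 2.1773

Utility is quasi-linear in y; the FOC for x is 3/√x = p_x/p_y.
Thus x* = (3·p_y/p_x)² — independent of I — with the rest of income spent on y.
Plugging in: x* = (3·3.32/6.75)² = 2.1773.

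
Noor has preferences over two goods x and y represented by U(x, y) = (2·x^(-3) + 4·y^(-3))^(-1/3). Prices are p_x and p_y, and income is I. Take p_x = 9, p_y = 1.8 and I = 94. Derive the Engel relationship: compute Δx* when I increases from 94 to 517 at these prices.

MRS = MU_x/MU_y = (1/2)·(y/x)^(4). Set equal to p_x/p_y.
Solve for the ratio: y/x = [2·p_x/p_y]^(0.25).
With the ratio pinned down, the budget gives x* = I/(p_x + p_y·(y/x)) and y* = (y/x)·x*.
Numerically y/x = 1.778279, so x* = 94/(9 + 1.8·1.778279) = 7.7043.
At I' = 517: x* = 42.3739. Change: 42.3739 − 7.7043 = 34.6696.

Δx* = 34.6696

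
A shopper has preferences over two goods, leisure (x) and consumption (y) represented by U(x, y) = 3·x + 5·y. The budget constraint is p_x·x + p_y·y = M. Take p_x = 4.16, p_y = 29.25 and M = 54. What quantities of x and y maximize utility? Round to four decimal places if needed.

x* = 12.9808, y* = 0

Linear utility — the consumer picks whichever good has higher MU/price: 3/4.16 = 0.7212 vs 5/29.25 = 0.1709.
x gives more utility per dollar, so spend all income on x: x* = M/p_x, y* = 0.
Numerically: x* = 12.9808, y* = 0.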